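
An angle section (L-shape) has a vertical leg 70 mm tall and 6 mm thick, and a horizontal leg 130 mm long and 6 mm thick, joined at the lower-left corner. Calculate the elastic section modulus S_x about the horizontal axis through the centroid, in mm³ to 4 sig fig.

Treat the section as a set of non-overlapping primitives; coordinates are from the bounding-box lower-left.
Vertical leg: 6 × 70, A = 420 mm², y = 35 mm, Ī = 171 500 mm⁴.
Horizontal leg (remainder): 124 × 6, A = 744 mm², y = 3 mm, Ī = 2 232 mm⁴.
Centroid: ȳ = ΣA·y / ΣA = 14.5464 mm.
Transfer each piece to the horizontal axis through the centroid using Ī + A·d² with d = y − 14.5464:
  vertical leg: d = 20.4536 mm → contributes +347 207 mm⁴
  horizontal leg (remainder): d = -11.5464 mm → contributes +101 421 mm⁴
Total I = 448 628 mm⁴.
Extreme fibre distance c = 55.4536 mm; S = I/c = 8090.16 mm³.

S_x ≈ 8090 mm³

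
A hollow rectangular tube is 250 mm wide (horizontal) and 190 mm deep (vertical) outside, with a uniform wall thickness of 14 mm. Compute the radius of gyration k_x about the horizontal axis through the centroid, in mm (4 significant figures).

k_x ≈ 74.62 mm

Break the section into simple shapes (no overlaps), measuring from the bottom-left corner of the bounding box.
Outer rectangle: 250 × 190, A = 47 500 mm², y = 95 mm, Ī = 142 895 833 mm⁴.
Inner void (subtracted): 222 × 162, A = 35 964 mm², y = 95 mm, Ī = 78 653 268 mm⁴.
By symmetry the centroid is at mid-height, ȳ = 95 mm.
All pieces are centred on the horizontal axis through the centroid, so I = ΣĪ (holes subtracted) = 64 242 565 mm⁴.
Radius of gyration: k = √(I/A) = √(64 242 565 / 11 536) = 74.6249 mm.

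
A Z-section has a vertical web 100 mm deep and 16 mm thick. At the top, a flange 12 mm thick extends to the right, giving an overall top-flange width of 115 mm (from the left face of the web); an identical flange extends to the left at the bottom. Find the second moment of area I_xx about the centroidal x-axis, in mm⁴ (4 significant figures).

I_xx ≈ 5.962 × 10⁶ mm⁴

Treat the section as a set of non-overlapping primitives; coordinates are from the bounding-box lower-left.
Web: 16 × 100, A = 1 600 mm², y = 50 mm, Ī = 1 333 333 mm⁴.
Top flange (beyond web): 99 × 12, A = 1 188 mm², y = 94 mm, Ī = 14 256 mm⁴.
Bottom flange (beyond web): 99 × 12, A = 1 188 mm², y = 6 mm, Ī = 14 256 mm⁴.
Centroid: ȳ = ΣA·y / ΣA = 50 mm.
Transfer each piece to the centroidal x-axis using Ī + A·d² with d = y − 50:
  web: d = 0 mm → contributes +1 333 333 mm⁴
  top flange (beyond web): d = 44 mm → contributes +2 314 224 mm⁴
  bottom flange (beyond web): d = -44 mm → contributes +2 314 224 mm⁴
Total I = 5 961 781 mm⁴.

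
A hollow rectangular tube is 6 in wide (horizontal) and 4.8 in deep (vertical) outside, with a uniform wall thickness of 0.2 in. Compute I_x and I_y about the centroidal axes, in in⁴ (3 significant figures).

Split into non-overlapping primitives; take the origin at the lower-left of the bounding box.
Outer rectangle: 6 × 4.8, A = 28.8 in², y = 2.4 in, Ī = 55.296 in⁴.
Inner void (subtracted): 5.6 × 4.4, A = 24.64 in², y = 2.4 in, Ī = 39.753 in⁴.
By symmetry the centroid is at mid-height, ȳ = 2.4 in.
All pieces are centred on the centroidal x-axis, so I = ΣĪ (holes subtracted) = 15.543 in⁴.
Repeating about the centroidal y-axis gives I_y = 22.007 in⁴.

I_x ≈ 15.5 in⁴, I_y ≈ 22.0 in⁴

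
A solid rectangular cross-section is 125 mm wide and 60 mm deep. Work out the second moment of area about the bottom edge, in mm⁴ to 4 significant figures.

The section: 125 × 60, A = 7 500 mm², y = 30 mm, Ī = 2 250 000 mm⁴.
Transfer it to the base of the section using Ī + A·d² with d = y − 0:
  the section: d = 30 mm → contributes +9 000 000 mm⁴
Total I = 9 000 000 mm⁴.

I_base ≈ 9.000 × 10⁶ mm⁴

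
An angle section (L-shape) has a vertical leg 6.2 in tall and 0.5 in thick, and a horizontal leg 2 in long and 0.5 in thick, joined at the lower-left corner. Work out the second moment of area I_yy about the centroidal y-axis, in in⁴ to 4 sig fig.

I_yy ≈ 0.8091 in⁴

Treat the section as a set of non-overlapping primitives; coordinates are from the bounding-box lower-left.
Vertical leg: 0.5 × 6.2, A = 3.1 in², x = 0.25 in, Ī = 0.0645833 in⁴.
Horizontal leg (remainder): 1.5 × 0.5, A = 0.75 in², x = 1.25 in, Ī = 0.140625 in⁴.
Centroid: x̄ = ΣA·x / ΣA = 0.444805 in.
Transfer each piece to the centroidal y-axis using Ī + A·d² with d = x − 0.444805:
  vertical leg: d = -0.194805 in → contributes +0.182225 in⁴
  horizontal leg (remainder): d = 0.805195 in → contributes +0.626879 in⁴
Total I = 0.809104 in⁴.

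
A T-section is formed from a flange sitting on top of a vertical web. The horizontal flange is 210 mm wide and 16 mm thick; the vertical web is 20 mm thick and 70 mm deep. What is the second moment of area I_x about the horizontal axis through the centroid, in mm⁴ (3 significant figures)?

Treat the section as a set of non-overlapping primitives; coordinates are from the bounding-box lower-left.
Flange: 210 × 16, A = 3 360 mm², y = 78 mm, Ī = 71 680 mm⁴.
Web: 20 × 70, A = 1 400 mm², y = 35 mm, Ī = 571 667 mm⁴.
Centroid: ȳ = ΣA·y / ΣA = 65.353 mm.
Transfer each piece to the horizontal axis through the centroid using Ī + A·d² with d = y − 65.353:
  flange: d = 12.647 mm → contributes +609 106 mm⁴
  web: d = -30.353 mm → contributes +1 861 488 mm⁴
Total I = 2 470 594 mm⁴.

I_x ≈ 2.47 × 10⁶ mm⁴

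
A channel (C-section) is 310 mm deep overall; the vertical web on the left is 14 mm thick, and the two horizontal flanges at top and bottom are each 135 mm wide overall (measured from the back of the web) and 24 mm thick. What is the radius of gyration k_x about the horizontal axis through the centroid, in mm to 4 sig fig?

Decompose the section into non-overlapping parts with the origin at the bottom-left of its bounding rectangle.
Web: 14 × 310, A = 4 340 mm², y = 155 mm, Ī = 34 756 167 mm⁴.
Top flange (beyond web): 121 × 24, A = 2 904 mm², y = 298 mm, Ī = 139 392 mm⁴.
Bottom flange (beyond web): 121 × 24, A = 2 904 mm², y = 12 mm, Ī = 139 392 mm⁴.
By symmetry the centroid is at mid-height, ȳ = 155 mm.
Transfer each piece to the horizontal axis through the centroid using Ī + A·d² with d = y − 155:
  web: d = 0 mm → contributes +34 756 167 mm⁴
  top flange (beyond web): d = 143 mm → contributes +59 523 288 mm⁴
  bottom flange (beyond web): d = -143 mm → contributes +59 523 288 mm⁴
Total I = 153 802 743 mm⁴.
Radius of gyration: k = √(I/A) = √(153 802 743 / 10 148) = 123.11 mm.

k_x ≈ 123.1 mm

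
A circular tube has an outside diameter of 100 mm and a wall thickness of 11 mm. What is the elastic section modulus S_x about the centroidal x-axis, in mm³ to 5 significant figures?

S_x ≈ 6.1835 × 10⁴ mm³

Break the section into simple shapes (no overlaps), measuring from the bottom-left corner of the bounding box.
Outer circle: ⌀100, A = 7853.982 mm², y = 50 mm, Ī = 4 908 739 mm⁴.
Bore (subtracted): ⌀78, A = 4778.362 mm², y = 50 mm, Ī = 1 816 972 mm⁴.
By symmetry the centroid is at mid-height, ȳ = 50 mm.
All pieces are centred on the centroidal x-axis, so I = ΣĪ (holes subtracted) = 3 091 766 mm⁴.
Extreme fibre distance c = 50 mm; S = I/c = 61835.32 mm³.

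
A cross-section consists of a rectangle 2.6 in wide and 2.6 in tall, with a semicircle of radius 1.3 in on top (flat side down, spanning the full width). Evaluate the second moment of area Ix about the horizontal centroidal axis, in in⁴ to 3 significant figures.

Ix ≈ 10.7 in⁴

Treat the section as a set of non-overlapping primitives; coordinates are from the bounding-box lower-left.
Rectangular body: 2.6 × 2.6, A = 6.76 in², y = 1.3 in, Ī = 3.8081 in⁴.
Semicircular cap: semicircle r = 1.3, A = 2.6546 in², y = 3.1517 in, Ī = 0.31348 in⁴.
Centroid: ȳ = ΣA·y / ΣA = 1.8221 in.
Transfer each piece to the horizontal centroidal axis using Ī + A·d² with d = y − 1.8221:
  rectangular body: d = -0.52213 in → contributes +5.6511 in⁴
  semicircular cap: d = 1.3296 in → contributes +5.0065 in⁴
Total I = 10.658 in⁴.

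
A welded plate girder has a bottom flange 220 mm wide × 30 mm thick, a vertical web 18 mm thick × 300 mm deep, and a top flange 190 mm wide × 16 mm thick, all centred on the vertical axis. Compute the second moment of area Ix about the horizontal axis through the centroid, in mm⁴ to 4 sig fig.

Ix ≈ 2.720 × 10⁸ mm⁴

Decompose the section into non-overlapping parts with the origin at the bottom-left of its bounding rectangle.
Bottom plate: 220 × 30, A = 6 600 mm², y = 15 mm, Ī = 495 000 mm⁴.
Web plate: 18 × 300, A = 5 400 mm², y = 180 mm, Ī = 40 500 000 mm⁴.
Top plate: 190 × 16, A = 3 040 mm², y = 338 mm, Ī = 64853.3 mm⁴.
Centroid: ȳ = ΣA·y / ΣA = 139.529 mm.
Transfer each piece to the horizontal axis through the centroid using Ī + A·d² with d = y − 139.529:
  bottom plate: d = -124.529 mm → contributes +102 844 734 mm⁴
  web plate: d = 40.4707 mm → contributes +49 344 558 mm⁴
  top plate: d = 198.471 mm → contributes +119 812 388 mm⁴
Total I = 272 001 680 mm⁴.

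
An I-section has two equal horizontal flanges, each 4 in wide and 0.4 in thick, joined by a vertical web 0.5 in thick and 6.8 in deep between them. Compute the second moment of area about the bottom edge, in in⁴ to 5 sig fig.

Treat the section as a set of non-overlapping primitives; coordinates are from the bounding-box lower-left.
Bottom flange: 4 × 0.4, A = 1.6 in², y = 0.2 in, Ī = 0.02133333 in⁴.
Web: 0.5 × 6.8, A = 3.4 in², y = 3.8 in, Ī = 13.10133 in⁴.
Top flange: 4 × 0.4, A = 1.6 in², y = 7.4 in, Ī = 0.02133333 in⁴.
Transfer each piece to the bottom edge using Ī + A·d² with d = y − 0:
  bottom flange: d = 0.2 in → contributes +0.08533333 in⁴
  web: d = 3.8 in → contributes +62.19733 in⁴
  top flange: d = 7.4 in → contributes +87.63733 in⁴
Total I = 149.92 in⁴.

I_base ≈ 149.92 in⁴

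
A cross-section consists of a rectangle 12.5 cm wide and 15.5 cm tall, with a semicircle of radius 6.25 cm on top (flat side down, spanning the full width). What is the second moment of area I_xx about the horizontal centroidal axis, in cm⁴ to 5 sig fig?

Decompose the section into non-overlapping parts with the origin at the bottom-left of its bounding rectangle.
Rectangular body: 12.5 × 15.5, A = 193.75 cm², y = 7.75 cm, Ī = 3879.036 cm⁴.
Semicircular cap: semicircle r = 6.25, A = 61.35923 cm², y = 18.15258 cm, Ī = 167.4758 cm⁴.
Centroid: ȳ = ΣA·y / ΣA = 10.25204 cm.
Transfer each piece to the horizontal centroidal axis using Ī + A·d² with d = y − 10.25204:
  rectangular body: d = -2.502044 cm → contributes +5091.955 cm⁴
  semicircular cap: d = 7.900539 cm → contributes +3997.428 cm⁴
Total I = 9089.382 cm⁴.

I_xx ≈ 9089.4 cm⁴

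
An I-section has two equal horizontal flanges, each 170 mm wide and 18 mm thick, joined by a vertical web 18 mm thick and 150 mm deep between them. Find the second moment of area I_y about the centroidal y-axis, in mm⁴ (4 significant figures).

Treat the section as a set of non-overlapping primitives; coordinates are from the bounding-box lower-left.
Bottom flange: 170 × 18, A = 3 060 mm², x = 85 mm, Ī = 7 369 500 mm⁴.
Web: 18 × 150, A = 2 700 mm², x = 85 mm, Ī = 72 900 mm⁴.
Top flange: 170 × 18, A = 3 060 mm², x = 85 mm, Ī = 7 369 500 mm⁴.
By symmetry the centroid is at mid-width, x̄ = 85 mm.
All pieces are centred on the centroidal y-axis, so I = ΣĪ = 14 811 900 mm⁴.

I_y ≈ 1.481 × 10⁷ mm⁴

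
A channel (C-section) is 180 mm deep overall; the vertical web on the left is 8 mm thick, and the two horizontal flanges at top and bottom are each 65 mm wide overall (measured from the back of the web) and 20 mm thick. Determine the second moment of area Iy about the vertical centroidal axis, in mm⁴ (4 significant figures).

Iy ≈ 1.557 × 10⁶ mm⁴

Treat the section as a set of non-overlapping primitives; coordinates are from the bounding-box lower-left.
Web: 8 × 180, A = 1 440 mm², x = 4 mm, Ī = 7 680 mm⁴.
Top flange (beyond web): 57 × 20, A = 1 140 mm², x = 36.5 mm, Ī = 308 655 mm⁴.
Bottom flange (beyond web): 57 × 20, A = 1 140 mm², x = 36.5 mm, Ī = 308 655 mm⁴.
Centroid: x̄ = ΣA·x / ΣA = 23.9194 mm.
Transfer each piece to the vertical centroidal axis using Ī + A·d² with d = x − 23.9194:
  web: d = -19.9194 mm → contributes +579 044 mm⁴
  top flange (beyond web): d = 12.5806 mm → contributes +489 086 mm⁴
  bottom flange (beyond web): d = 12.5806 mm → contributes +489 086 mm⁴
Total I = 1 557 216 mm⁴.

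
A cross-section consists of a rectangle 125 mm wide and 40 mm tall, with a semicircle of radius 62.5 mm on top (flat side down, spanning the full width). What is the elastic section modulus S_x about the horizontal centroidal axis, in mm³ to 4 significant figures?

S_x ≈ 1.461 × 10⁵ mm³

Split into non-overlapping primitives; take the origin at the lower-left of the bounding box.
Rectangular body: 125 × 40, A = 5 000 mm², y = 20 mm, Ī = 666 667 mm⁴.
Semicircular cap: semicircle r = 62.5, A = 6135.92 mm², y = 66.5258 mm, Ī = 1 674 758 mm⁴.
Centroid: ȳ = ΣA·y / ΣA = 45.6359 mm.
Transfer each piece to the horizontal centroidal axis using Ī + A·d² with d = y − 45.6359:
  rectangular body: d = -25.6359 mm → contributes +3 952 651 mm⁴
  semicircular cap: d = 20.89 mm → contributes +4 352 419 mm⁴
Total I = 8 305 071 mm⁴.
Extreme fibre distance c = 56.8641 mm; S = I/c = 146 051 mm³.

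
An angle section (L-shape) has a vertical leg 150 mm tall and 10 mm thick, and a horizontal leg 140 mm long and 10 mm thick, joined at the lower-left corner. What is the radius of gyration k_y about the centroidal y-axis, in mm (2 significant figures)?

k_y ≈ 43 mm

Treat the section as a set of non-overlapping primitives; coordinates are from the bounding-box lower-left.
Vertical leg: 10 × 150, A = 1 500 mm², x = 5 mm, Ī = 12 500 mm⁴.
Horizontal leg (remainder): 130 × 10, A = 1 300 mm², x = 75 mm, Ī = 1 830 833 mm⁴.
Centroid: x̄ = ΣA·x / ΣA = 37.5 mm.
Transfer each piece to the centroidal y-axis using Ī + A·d² with d = x − 37.5:
  vertical leg: d = -32.5 mm → contributes +1 596 875 mm⁴
  horizontal leg (remainder): d = 37.5 mm → contributes +3 658 958 mm⁴
Total I = 5 255 833 mm⁴.
Radius of gyration: k = √(I/A) = √(5 255 833 / 2 800) = 43.33 mm.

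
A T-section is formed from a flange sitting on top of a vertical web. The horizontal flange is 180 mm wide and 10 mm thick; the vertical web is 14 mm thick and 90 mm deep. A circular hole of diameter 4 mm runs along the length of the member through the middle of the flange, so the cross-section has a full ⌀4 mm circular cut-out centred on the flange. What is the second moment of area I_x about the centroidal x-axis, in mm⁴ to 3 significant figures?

I_x ≈ 2.71 × 10⁶ mm⁴

Break the section into simple shapes (no overlaps), measuring from the bottom-left corner of the bounding box.
Flange: 180 × 10, A = 1 800 mm², y = 95 mm, Ī = 15 000 mm⁴.
Web: 14 × 90, A = 1 260 mm², y = 45 mm, Ī = 850 500 mm⁴.
Hole (subtracted): ⌀4, A = 12.566 mm², y = 95 mm, Ī = 12.566 mm⁴.
Centroid: ȳ = ΣA·y / ΣA = 74.327 mm.
Transfer each piece to the centroidal x-axis using Ī + A·d² with d = y − 74.327:
  flange: d = 20.673 mm → contributes +784 281 mm⁴
  web: d = -29.327 mm → contributes +1 934 182 mm⁴
  hole: d = 20.673 mm → contributes −5383.2 mm⁴
Total I = 2 713 080 mm⁴.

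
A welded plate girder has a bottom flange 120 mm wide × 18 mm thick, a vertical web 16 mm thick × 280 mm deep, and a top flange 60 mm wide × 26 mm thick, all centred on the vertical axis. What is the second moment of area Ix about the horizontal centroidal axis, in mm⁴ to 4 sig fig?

Ix ≈ 1.130 × 10⁸ mm⁴

Break the section into simple shapes (no overlaps), measuring from the bottom-left corner of the bounding box.
Bottom plate: 120 × 18, A = 2 160 mm², y = 9 mm, Ī = 58 320 mm⁴.
Web plate: 16 × 280, A = 4 480 mm², y = 158 mm, Ī = 29 269 333 mm⁴.
Top plate: 60 × 26, A = 1 560 mm², y = 311 mm, Ī = 87 880 mm⁴.
Centroid: ȳ = ΣA·y / ΣA = 147.859 mm.
Transfer each piece to the horizontal centroidal axis using Ī + A·d² with d = y − 147.859:
  bottom plate: d = -138.859 mm → contributes +41 706 777 mm⁴
  web plate: d = 10.1415 mm → contributes +29 730 098 mm⁴
  top plate: d = 163.141 mm → contributes +41 607 494 mm⁴
Total I = 113 044 369 mm⁴.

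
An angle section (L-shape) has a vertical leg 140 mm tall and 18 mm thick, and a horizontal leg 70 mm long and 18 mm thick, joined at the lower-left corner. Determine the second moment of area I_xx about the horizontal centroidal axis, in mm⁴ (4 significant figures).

Treat the section as a set of non-overlapping primitives; coordinates are from the bounding-box lower-left.
Vertical leg: 18 × 140, A = 2 520 mm², y = 70 mm, Ī = 4 116 000 mm⁴.
Horizontal leg (remainder): 52 × 18, A = 936 mm², y = 9 mm, Ī = 25 272 mm⁴.
Centroid: ȳ = ΣA·y / ΣA = 53.4792 mm.
Transfer each piece to the horizontal centroidal axis using Ī + A·d² with d = y − 53.4792:
  vertical leg: d = 16.5208 mm → contributes +4 803 804 mm⁴
  horizontal leg (remainder): d = -44.4792 mm → contributes +1 877 051 mm⁴
Total I = 6 680 855 mm⁴.

I_xx ≈ 6.681 × 10⁶ mm⁴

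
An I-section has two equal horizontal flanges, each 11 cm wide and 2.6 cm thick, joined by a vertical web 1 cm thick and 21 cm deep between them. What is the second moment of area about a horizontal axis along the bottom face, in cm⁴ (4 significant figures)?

Decompose the section into non-overlapping parts with the origin at the bottom-left of its bounding rectangle.
Bottom flange: 11 × 2.6, A = 28.6 cm², y = 1.3 cm, Ī = 16.1113 cm⁴.
Web: 1 × 21, A = 21 cm², y = 13.1 cm, Ī = 771.75 cm⁴.
Top flange: 11 × 2.6, A = 28.6 cm², y = 24.9 cm, Ī = 16.1113 cm⁴.
Transfer each piece to the base of the section using Ī + A·d² with d = y − 0:
  bottom flange: d = 1.3 cm → contributes +64.4453 cm⁴
  web: d = 13.1 cm → contributes +4375.56 cm⁴
  top flange: d = 24.9 cm → contributes +17748.4 cm⁴
Total I = 22188.4 cm⁴.

I_base ≈ 2.219 × 10⁴ cm⁴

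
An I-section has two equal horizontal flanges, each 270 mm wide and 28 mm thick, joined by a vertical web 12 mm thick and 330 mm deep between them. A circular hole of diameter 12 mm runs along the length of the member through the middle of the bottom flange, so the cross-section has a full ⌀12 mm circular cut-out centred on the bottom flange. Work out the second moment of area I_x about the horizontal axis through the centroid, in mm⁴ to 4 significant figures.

Treat the section as a set of non-overlapping primitives; coordinates are from the bounding-box lower-left.
Bottom flange: 270 × 28, A = 7 560 mm², y = 14 mm, Ī = 493 920 mm⁴.
Web: 12 × 330, A = 3 960 mm², y = 193 mm, Ī = 35 937 000 mm⁴.
Top flange: 270 × 28, A = 7 560 mm², y = 372 mm, Ī = 493 920 mm⁴.
Hole (subtracted): ⌀12, A = 113.097 mm², y = 14 mm, Ī = 1017.88 mm⁴.
Centroid: ȳ = ΣA·y / ΣA = 194.067 mm.
Transfer each piece to the horizontal axis through the centroid using Ī + A·d² with d = y − 194.067:
  bottom flange: d = -180.067 mm → contributes +245 621 268 mm⁴
  web: d = -1.06736 mm → contributes +35 941 511 mm⁴
  top flange: d = 177.933 mm → contributes +239 843 717 mm⁴
  hole: d = -180.067 mm → contributes −3 668 114 mm⁴
Total I = 517 738 382 mm⁴.

I_x ≈ 5.177 × 10⁸ mm⁴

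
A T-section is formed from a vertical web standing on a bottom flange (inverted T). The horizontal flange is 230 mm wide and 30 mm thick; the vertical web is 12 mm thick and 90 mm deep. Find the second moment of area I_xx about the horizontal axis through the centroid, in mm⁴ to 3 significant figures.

I_xx ≈ 4.61 × 10⁶ mm⁴

Treat the section as a set of non-overlapping primitives; coordinates are from the bounding-box lower-left.
Flange: 230 × 30, A = 6 900 mm², y = 15 mm, Ī = 517 500 mm⁴.
Web: 12 × 90, A = 1 080 mm², y = 75 mm, Ī = 729 000 mm⁴.
Centroid: ȳ = ΣA·y / ΣA = 23.12 mm.
Transfer each piece to the horizontal axis through the centroid using Ī + A·d² with d = y − 23.12:
  flange: d = -8.1203 mm → contributes +972 481 mm⁴
  web: d = 51.88 mm → contributes +3 635 823 mm⁴
Total I = 4 608 305 mm⁴.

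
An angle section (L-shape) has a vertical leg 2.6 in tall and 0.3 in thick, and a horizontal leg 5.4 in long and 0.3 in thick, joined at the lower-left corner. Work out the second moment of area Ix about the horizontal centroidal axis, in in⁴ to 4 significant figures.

Treat the section as a set of non-overlapping primitives; coordinates are from the bounding-box lower-left.
Vertical leg: 0.3 × 2.6, A = 0.78 in², y = 1.3 in, Ī = 0.4394 in⁴.
Horizontal leg (remainder): 5.1 × 0.3, A = 1.53 in², y = 0.15 in, Ī = 0.011475 in⁴.
Centroid: ȳ = ΣA·y / ΣA = 0.538312 in.
Transfer each piece to the horizontal centroidal axis using Ī + A·d² with d = y − 0.538312:
  vertical leg: d = 0.761688 in → contributes +0.891932 in⁴
  horizontal leg (remainder): d = -0.388312 in → contributes +0.242178 in⁴
Total I = 1.13411 in⁴.

Ix ≈ 1.134 in⁴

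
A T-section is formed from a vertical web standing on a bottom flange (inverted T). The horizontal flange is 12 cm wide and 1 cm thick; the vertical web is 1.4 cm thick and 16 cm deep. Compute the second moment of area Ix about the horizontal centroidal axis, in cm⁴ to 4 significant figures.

Ix ≈ 1043 cm⁴

Split into non-overlapping primitives; take the origin at the lower-left of the bounding box.
Flange: 12 × 1, A = 12 cm², y = 0.5 cm, Ī = 1 cm⁴.
Web: 1.4 × 16, A = 22.4 cm², y = 9 cm, Ī = 477.867 cm⁴.
Centroid: ȳ = ΣA·y / ΣA = 6.03488 cm.
Transfer each piece to the horizontal centroidal axis using Ī + A·d² with d = y − 6.03488:
  flange: d = -5.53488 cm → contributes +368.619 cm⁴
  web: d = 2.96512 cm → contributes +674.806 cm⁴
Total I = 1043.42 cm⁴.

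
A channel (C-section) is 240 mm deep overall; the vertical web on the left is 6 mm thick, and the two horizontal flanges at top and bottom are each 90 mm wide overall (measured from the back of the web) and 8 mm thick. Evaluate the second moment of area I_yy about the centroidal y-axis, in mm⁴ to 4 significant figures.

Decompose the section into non-overlapping parts with the origin at the bottom-left of its bounding rectangle.
Web: 6 × 240, A = 1 440 mm², x = 3 mm, Ī = 4 320 mm⁴.
Top flange (beyond web): 84 × 8, A = 672 mm², x = 48 mm, Ī = 395 136 mm⁴.
Bottom flange (beyond web): 84 × 8, A = 672 mm², x = 48 mm, Ī = 395 136 mm⁴.
Centroid: x̄ = ΣA·x / ΣA = 24.7241 mm.
Transfer each piece to the centroidal y-axis using Ī + A·d² with d = x − 24.7241:
  web: d = -21.7241 mm → contributes +683 911 mm⁴
  top flange (beyond web): d = 23.2759 mm → contributes +759 203 mm⁴
  bottom flange (beyond web): d = 23.2759 mm → contributes +759 203 mm⁴
Total I = 2 202 316 mm⁴.

I_yy ≈ 2.202 × 10⁶ mm⁴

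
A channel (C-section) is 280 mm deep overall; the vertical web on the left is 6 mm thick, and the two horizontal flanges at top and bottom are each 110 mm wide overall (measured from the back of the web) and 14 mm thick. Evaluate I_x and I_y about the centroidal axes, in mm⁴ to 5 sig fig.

Split into non-overlapping primitives; take the origin at the lower-left of the bounding box.
Web: 6 × 280, A = 1 680 mm², y = 140 mm, Ī = 10 976 000 mm⁴.
Top flange (beyond web): 104 × 14, A = 1 456 mm², y = 273 mm, Ī = 23781.33 mm⁴.
Bottom flange (beyond web): 104 × 14, A = 1 456 mm², y = 7 mm, Ī = 23781.33 mm⁴.
By symmetry the centroid is at mid-height, ȳ = 140 mm.
Transfer each piece to the centroidal x-axis using Ī + A·d² with d = y − 140:
  web: d = 0 mm → contributes +10 976 000 mm⁴
  top flange (beyond web): d = 133 mm → contributes +25 778 965 mm⁴
  bottom flange (beyond web): d = -133 mm → contributes +25 778 965 mm⁴
Total I = 62 533 931 mm⁴.
For the y-axis: x̄ = 37.87805 mm.
Repeating about the centroidal y-axis gives I_y = 5 852 454 mm⁴.

I_x ≈ 6.2534 × 10⁷ mm⁴, I_y ≈ 5.8525 × 10⁶ mm⁴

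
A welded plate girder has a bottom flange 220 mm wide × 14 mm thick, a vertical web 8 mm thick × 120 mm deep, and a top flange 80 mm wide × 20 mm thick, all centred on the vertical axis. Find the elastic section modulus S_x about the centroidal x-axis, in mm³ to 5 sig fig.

Treat the section as a set of non-overlapping primitives; coordinates are from the bounding-box lower-left.
Bottom plate: 220 × 14, A = 3 080 mm², y = 7 mm, Ī = 50306.67 mm⁴.
Web plate: 8 × 120, A = 960 mm², y = 74 mm, Ī = 1 152 000 mm⁴.
Top plate: 80 × 20, A = 1 600 mm², y = 144 mm, Ī = 53333.33 mm⁴.
Centroid: ȳ = ΣA·y / ΣA = 57.2695 mm.
Transfer each piece to the centroidal x-axis using Ī + A·d² with d = y − 57.2695:
  bottom plate: d = -50.2695 mm → contributes +7 833 537 mm⁴
  web plate: d = 16.7305 mm → contributes +1 420 713 mm⁴
  top plate: d = 86.7305 mm → contributes +12 088 820 mm⁴
Total I = 21 343 070 mm⁴.
Extreme fibre distance c = 96.7305 mm; S = I/c = 220644.7 mm³.

S_x ≈ 2.2064 × 10⁵ mm³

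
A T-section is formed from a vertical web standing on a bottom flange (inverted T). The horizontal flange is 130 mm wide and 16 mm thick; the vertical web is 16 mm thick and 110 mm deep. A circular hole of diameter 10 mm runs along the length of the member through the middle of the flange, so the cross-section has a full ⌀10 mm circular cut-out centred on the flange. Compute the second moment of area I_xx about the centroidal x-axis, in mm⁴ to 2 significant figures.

Decompose the section into non-overlapping parts with the origin at the bottom-left of its bounding rectangle.
Flange: 130 × 16, A = 2 080 mm², y = 8 mm, Ī = 44 373 mm⁴.
Web: 16 × 110, A = 1 760 mm², y = 71 mm, Ī = 1 774 667 mm⁴.
Hole (subtracted): ⌀10, A = 78.54 mm², y = 8 mm, Ī = 490.9 mm⁴.
Centroid: ȳ = ΣA·y / ΣA = 37.48 mm.
Transfer each piece to the centroidal x-axis using Ī + A·d² with d = y − 37.48:
  flange: d = -29.48 mm → contributes +1 851 784 mm⁴
  web: d = 33.52 mm → contributes +3 752 432 mm⁴
  hole: d = -29.48 mm → contributes −68 738 mm⁴
Total I = 5 535 478 mm⁴.

I_xx ≈ 5.5 × 10⁶ mm⁴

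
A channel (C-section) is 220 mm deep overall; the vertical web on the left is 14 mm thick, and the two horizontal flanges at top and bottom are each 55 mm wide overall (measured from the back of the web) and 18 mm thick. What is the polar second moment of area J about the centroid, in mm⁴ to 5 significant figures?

J ≈ 2.8531 × 10⁷ mm⁴

Split into non-overlapping primitives; take the origin at the lower-left of the bounding box.
Web: 14 × 220, A = 3 080 mm², y = 110 mm, Ī = 12 422 667 mm⁴.
Top flange (beyond web): 41 × 18, A = 738 mm², y = 211 mm, Ī = 19 926 mm⁴.
Bottom flange (beyond web): 41 × 18, A = 738 mm², y = 9 mm, Ī = 19 926 mm⁴.
By symmetry the centroid is at mid-height, ȳ = 110 mm.
Transfer each piece to the centroidal x-axis using Ī + A·d² with d = y − 110:
  web: d = 0 mm → contributes +12 422 667 mm⁴
  top flange (beyond web): d = 101 mm → contributes +7 548 264 mm⁴
  bottom flange (beyond web): d = -101 mm → contributes +7 548 264 mm⁴
Total I = 27 519 195 mm⁴.
For the y-axis: x̄ = 15.90913 mm.
Repeating about the centroidal y-axis gives I_y = 1 011 673 mm⁴.
Polar second moment: J = I_x + I_y = 28 530 868 mm⁴.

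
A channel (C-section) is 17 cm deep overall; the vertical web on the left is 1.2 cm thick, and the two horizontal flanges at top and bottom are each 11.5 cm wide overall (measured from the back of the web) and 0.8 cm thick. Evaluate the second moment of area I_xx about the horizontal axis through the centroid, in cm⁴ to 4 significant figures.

I_xx ≈ 1573 cm⁴

Split into non-overlapping primitives; take the origin at the lower-left of the bounding box.
Web: 1.2 × 17, A = 20.4 cm², y = 8.5 cm, Ī = 491.3 cm⁴.
Top flange (beyond web): 10.3 × 0.8, A = 8.24 cm², y = 16.6 cm, Ī = 0.439467 cm⁴.
Bottom flange (beyond web): 10.3 × 0.8, A = 8.24 cm², y = 0.4 cm, Ī = 0.439467 cm⁴.
By symmetry the centroid is at mid-height, ȳ = 8.5 cm.
Transfer each piece to the horizontal axis through the centroid using Ī + A·d² with d = y − 8.5:
  web: d = 0 cm → contributes +491.3 cm⁴
  top flange (beyond web): d = 8.1 cm → contributes +541.066 cm⁴
  bottom flange (beyond web): d = -8.1 cm → contributes +541.066 cm⁴
Total I = 1573.43 cm⁴.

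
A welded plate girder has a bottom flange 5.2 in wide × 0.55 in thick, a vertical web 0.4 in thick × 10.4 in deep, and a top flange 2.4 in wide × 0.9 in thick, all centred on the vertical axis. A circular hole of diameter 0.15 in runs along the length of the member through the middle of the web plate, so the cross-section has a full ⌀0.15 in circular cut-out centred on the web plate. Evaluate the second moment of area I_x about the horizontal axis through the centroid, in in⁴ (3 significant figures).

Split into non-overlapping primitives; take the origin at the lower-left of the bounding box.
Bottom plate: 5.2 × 0.55, A = 2.86 in², y = 0.275 in, Ī = 0.072096 in⁴.
Web plate: 0.4 × 10.4, A = 4.16 in², y = 5.75 in, Ī = 37.495 in⁴.
Top plate: 2.4 × 0.9, A = 2.16 in², y = 11.4 in, Ī = 0.1458 in⁴.
Hole (subtracted): ⌀0.15, A = 0.017671 in², y = 5.75 in, Ī = 0.00002485 in⁴.
Centroid: ȳ = ΣA·y / ΣA = 5.373 in.
Transfer each piece to the horizontal axis through the centroid using Ī + A·d² with d = y − 5.373:
  bottom plate: d = -5.098 in → contributes +74.401 in⁴
  web plate: d = 0.37703 in → contributes +38.087 in⁴
  top plate: d = 6.027 in → contributes +78.608 in⁴
  hole: d = 0.37703 in → contributes −0.0025369 in⁴
Total I = 191.09 in⁴.

I_x ≈ 191 in⁴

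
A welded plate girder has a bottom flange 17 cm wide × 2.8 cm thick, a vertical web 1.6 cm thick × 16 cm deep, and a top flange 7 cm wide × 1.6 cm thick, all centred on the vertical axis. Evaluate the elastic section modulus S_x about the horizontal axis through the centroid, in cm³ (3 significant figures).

S_x ≈ 307 cm³

Decompose the section into non-overlapping parts with the origin at the bottom-left of its bounding rectangle.
Bottom plate: 17 × 2.8, A = 47.6 cm², y = 1.4 cm, Ī = 31.099 cm⁴.
Web plate: 1.6 × 16, A = 25.6 cm², y = 10.8 cm, Ī = 546.13 cm⁴.
Top plate: 7 × 1.6, A = 11.2 cm², y = 19.6 cm, Ī = 2.3893 cm⁴.
Centroid: ȳ = ΣA·y / ΣA = 6.6664 cm.
Transfer each piece to the horizontal axis through the centroid using Ī + A·d² with d = y − 6.6664:
  bottom plate: d = -5.2664 cm → contributes +1351.3 cm⁴
  web plate: d = 4.1336 cm → contributes +983.56 cm⁴
  top plate: d = 12.934 cm → contributes +1875.9 cm⁴
Total I = 4210.7 cm⁴.
Extreme fibre distance c = 13.734 cm; S = I/c = 306.6 cm³.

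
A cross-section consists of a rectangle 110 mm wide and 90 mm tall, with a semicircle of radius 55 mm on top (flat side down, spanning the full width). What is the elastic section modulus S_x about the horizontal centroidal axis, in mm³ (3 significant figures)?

S_x ≈ 2.91 × 10⁵ mm³

Decompose the section into non-overlapping parts with the origin at the bottom-left of its bounding rectangle.
Rectangular body: 110 × 90, A = 9 900 mm², y = 45 mm, Ī = 6 682 500 mm⁴.
Semicircular cap: semicircle r = 55, A = 4751.7 mm², y = 113.34 mm, Ī = 1 004 345 mm⁴.
Centroid: ȳ = ΣA·y / ΣA = 67.164 mm.
Transfer each piece to the horizontal centroidal axis using Ī + A·d² with d = y − 67.164:
  rectangular body: d = -22.164 mm → contributes +11 545 863 mm⁴
  semicircular cap: d = 46.179 mm → contributes +11 137 078 mm⁴
Total I = 22 682 942 mm⁴.
Extreme fibre distance c = 77.836 mm; S = I/c = 291 420 mm³.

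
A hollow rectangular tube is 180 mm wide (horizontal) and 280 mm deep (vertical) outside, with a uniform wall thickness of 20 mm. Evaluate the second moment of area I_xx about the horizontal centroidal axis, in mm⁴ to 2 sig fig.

Decompose the section into non-overlapping parts with the origin at the bottom-left of its bounding rectangle.
Outer rectangle: 180 × 280, A = 50 400 mm², y = 140 mm, Ī = 329 280 000 mm⁴.
Inner void (subtracted): 140 × 240, A = 33 600 mm², y = 140 mm, Ī = 161 280 000 mm⁴.
By symmetry the centroid is at mid-height, ȳ = 140 mm.
All pieces are centred on the horizontal centroidal axis, so I = ΣĪ (holes subtracted) = 168 000 000 mm⁴.

I_xx ≈ 1.7 × 10⁸ mm⁴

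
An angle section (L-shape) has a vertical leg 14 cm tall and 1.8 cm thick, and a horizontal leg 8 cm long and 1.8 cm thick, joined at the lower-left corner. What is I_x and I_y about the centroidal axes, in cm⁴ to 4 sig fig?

I_x ≈ 702.4 cm⁴, I_y ≈ 166.3 cm⁴

Split into non-overlapping primitives; take the origin at the lower-left of the bounding box.
Vertical leg: 1.8 × 14, A = 25.2 cm², y = 7 cm, Ī = 411.6 cm⁴.
Horizontal leg (remainder): 6.2 × 1.8, A = 11.16 cm², y = 0.9 cm, Ī = 3.0132 cm⁴.
Centroid: ȳ = ΣA·y / ΣA = 5.12772 cm.
Transfer each piece to the centroidal x-axis using Ī + A·d² with d = y − 5.12772:
  vertical leg: d = 1.87228 cm → contributes +499.937 cm⁴
  horizontal leg (remainder): d = -4.22772 cm → contributes +202.483 cm⁴
Total I = 702.42 cm⁴.
For the y-axis: x̄ = 2.12772 cm.
Repeating about the centroidal y-axis gives I_y = 166.308 cm⁴.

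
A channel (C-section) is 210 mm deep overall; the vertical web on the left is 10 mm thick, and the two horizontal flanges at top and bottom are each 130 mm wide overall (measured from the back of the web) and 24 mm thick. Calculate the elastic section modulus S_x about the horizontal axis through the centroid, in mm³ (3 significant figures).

S_x ≈ 5.51 × 10⁵ mm³

Treat the section as a set of non-overlapping primitives; coordinates are from the bounding-box lower-left.
Web: 10 × 210, A = 2 100 mm², y = 105 mm, Ī = 7 717 500 mm⁴.
Top flange (beyond web): 120 × 24, A = 2 880 mm², y = 198 mm, Ī = 138 240 mm⁴.
Bottom flange (beyond web): 120 × 24, A = 2 880 mm², y = 12 mm, Ī = 138 240 mm⁴.
By symmetry the centroid is at mid-height, ȳ = 105 mm.
Transfer each piece to the horizontal axis through the centroid using Ī + A·d² with d = y − 105:
  web: d = 0 mm → contributes +7 717 500 mm⁴
  top flange (beyond web): d = 93 mm → contributes +25 047 360 mm⁴
  bottom flange (beyond web): d = -93 mm → contributes +25 047 360 mm⁴
Total I = 57 812 220 mm⁴.
Extreme fibre distance c = 105 mm; S = I/c = 550 593 mm³.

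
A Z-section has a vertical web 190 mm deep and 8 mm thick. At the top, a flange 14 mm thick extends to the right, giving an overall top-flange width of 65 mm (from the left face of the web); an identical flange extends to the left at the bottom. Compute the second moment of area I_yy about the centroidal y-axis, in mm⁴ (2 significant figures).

I_yy ≈ 2.1 × 10⁶ mm⁴

Split into non-overlapping primitives; take the origin at the lower-left of the bounding box.
Web: 8 × 190, A = 1 520 mm², x = 61 mm, Ī = 8 107 mm⁴.
Top flange (beyond web): 57 × 14, A = 798 mm², x = 93.5 mm, Ī = 216 059 mm⁴.
Bottom flange (beyond web): 57 × 14, A = 798 mm², x = 28.5 mm, Ī = 216 059 mm⁴.
Centroid: x̄ = ΣA·x / ΣA = 61 mm.
Transfer each piece to the centroidal y-axis using Ī + A·d² with d = x − 61:
  web: d = 0 mm → contributes +8 107 mm⁴
  top flange (beyond web): d = 32.5 mm → contributes +1 058 946 mm⁴
  bottom flange (beyond web): d = -32.5 mm → contributes +1 058 946 mm⁴
Total I = 2 125 999 mm⁴.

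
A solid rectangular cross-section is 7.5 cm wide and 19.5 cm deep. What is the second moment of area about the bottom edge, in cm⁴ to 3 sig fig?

The section: 7.5 × 19.5, A = 146.25 cm², y = 9.75 cm, Ī = 4634.3 cm⁴.
Transfer it to the bottom edge using Ī + A·d² with d = y − 0:
  the section: d = 9.75 cm → contributes +18 537 cm⁴
Total I = 18 537 cm⁴.

I_base ≈ 1.85 × 10⁴ cm⁴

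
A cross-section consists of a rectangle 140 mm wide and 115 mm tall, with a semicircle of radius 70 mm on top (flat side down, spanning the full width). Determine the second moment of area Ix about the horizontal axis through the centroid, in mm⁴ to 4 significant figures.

Treat the section as a set of non-overlapping primitives; coordinates are from the bounding-box lower-left.
Rectangular body: 140 × 115, A = 16 100 mm², y = 57.5 mm, Ī = 17 743 542 mm⁴.
Semicircular cap: semicircle r = 70, A = 7696.9 mm², y = 144.709 mm, Ī = 2 635 265 mm⁴.
Centroid: ȳ = ΣA·y / ΣA = 85.707 mm.
Transfer each piece to the horizontal axis through the centroid using Ī + A·d² with d = y − 85.707:
  rectangular body: d = -28.207 mm → contributes +30 553 237 mm⁴
  semicircular cap: d = 59.002 mm → contributes +29 429 953 mm⁴
Total I = 59 983 190 mm⁴.

Ix ≈ 5.998 × 10⁷ mm⁴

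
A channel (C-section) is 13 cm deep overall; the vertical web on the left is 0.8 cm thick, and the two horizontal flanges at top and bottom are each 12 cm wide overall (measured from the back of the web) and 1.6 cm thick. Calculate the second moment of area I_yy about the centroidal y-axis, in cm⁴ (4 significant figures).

I_yy ≈ 665.4 cm⁴

Split into non-overlapping primitives; take the origin at the lower-left of the bounding box.
Web: 0.8 × 13, A = 10.4 cm², x = 0.4 cm, Ī = 0.554667 cm⁴.
Top flange (beyond web): 11.2 × 1.6, A = 17.92 cm², x = 6.4 cm, Ī = 187.324 cm⁴.
Bottom flange (beyond web): 11.2 × 1.6, A = 17.92 cm², x = 6.4 cm, Ī = 187.324 cm⁴.
Centroid: x̄ = ΣA·x / ΣA = 5.05052 cm.
Transfer each piece to the centroidal y-axis using Ī + A·d² with d = x − 5.05052:
  web: d = -4.65052 cm → contributes +225.479 cm⁴
  top flange (beyond web): d = 1.34948 cm → contributes +219.958 cm⁴
  bottom flange (beyond web): d = 1.34948 cm → contributes +219.958 cm⁴
Total I = 665.395 cm⁴.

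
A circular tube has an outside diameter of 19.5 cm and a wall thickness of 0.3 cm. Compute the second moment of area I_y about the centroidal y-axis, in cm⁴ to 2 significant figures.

I_y ≈ 830 cm⁴

Split into non-overlapping primitives; take the origin at the lower-left of the bounding box.
Outer circle: ⌀19.5, A = 298.6 cm², x = 9.75 cm, Ī = 7 098 cm⁴.
Bore (subtracted): ⌀18.9, A = 280.6 cm², x = 9.75 cm, Ī = 6 264 cm⁴.
By symmetry the centroid is at mid-width, x̄ = 9.75 cm.
All pieces are centred on the centroidal y-axis, so I = ΣĪ (holes subtracted) = 834 cm⁴.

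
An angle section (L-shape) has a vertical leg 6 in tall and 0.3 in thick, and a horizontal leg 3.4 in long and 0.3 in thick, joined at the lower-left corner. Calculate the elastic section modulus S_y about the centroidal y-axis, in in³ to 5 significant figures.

S_y ≈ 0.94740 in³

Break the section into simple shapes (no overlaps), measuring from the bottom-left corner of the bounding box.
Vertical leg: 0.3 × 6, A = 1.8 in², x = 0.15 in, Ī = 0.0135 in⁴.
Horizontal leg (remainder): 3.1 × 0.3, A = 0.93 in², x = 1.85 in, Ī = 0.744775 in⁴.
Centroid: x̄ = ΣA·x / ΣA = 0.7291209 in.
Transfer each piece to the centroidal y-axis using Ī + A·d² with d = x − 0.7291209:
  vertical leg: d = -0.5791209 in → contributes +0.6171858 in⁴
  horizontal leg (remainder): d = 1.120879 in → contributes +1.913199 in⁴
Total I = 2.530385 in⁴.
Extreme fibre distance c = 2.670879 in; S = I/c = 0.9473978 in³.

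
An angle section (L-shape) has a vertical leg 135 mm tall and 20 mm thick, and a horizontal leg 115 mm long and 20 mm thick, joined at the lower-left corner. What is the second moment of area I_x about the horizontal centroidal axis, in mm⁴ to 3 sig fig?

Break the section into simple shapes (no overlaps), measuring from the bottom-left corner of the bounding box.
Vertical leg: 20 × 135, A = 2 700 mm², y = 67.5 mm, Ī = 4 100 625 mm⁴.
Horizontal leg (remainder): 95 × 20, A = 1 900 mm², y = 10 mm, Ī = 63 333 mm⁴.
Centroid: ȳ = ΣA·y / ΣA = 43.75 mm.
Transfer each piece to the horizontal centroidal axis using Ī + A·d² with d = y − 43.75:
  vertical leg: d = 23.75 mm → contributes +5 623 594 mm⁴
  horizontal leg (remainder): d = -33.75 mm → contributes +2 227 552 mm⁴
Total I = 7 851 146 mm⁴.

I_x ≈ 7.85 × 10⁶ mm⁴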